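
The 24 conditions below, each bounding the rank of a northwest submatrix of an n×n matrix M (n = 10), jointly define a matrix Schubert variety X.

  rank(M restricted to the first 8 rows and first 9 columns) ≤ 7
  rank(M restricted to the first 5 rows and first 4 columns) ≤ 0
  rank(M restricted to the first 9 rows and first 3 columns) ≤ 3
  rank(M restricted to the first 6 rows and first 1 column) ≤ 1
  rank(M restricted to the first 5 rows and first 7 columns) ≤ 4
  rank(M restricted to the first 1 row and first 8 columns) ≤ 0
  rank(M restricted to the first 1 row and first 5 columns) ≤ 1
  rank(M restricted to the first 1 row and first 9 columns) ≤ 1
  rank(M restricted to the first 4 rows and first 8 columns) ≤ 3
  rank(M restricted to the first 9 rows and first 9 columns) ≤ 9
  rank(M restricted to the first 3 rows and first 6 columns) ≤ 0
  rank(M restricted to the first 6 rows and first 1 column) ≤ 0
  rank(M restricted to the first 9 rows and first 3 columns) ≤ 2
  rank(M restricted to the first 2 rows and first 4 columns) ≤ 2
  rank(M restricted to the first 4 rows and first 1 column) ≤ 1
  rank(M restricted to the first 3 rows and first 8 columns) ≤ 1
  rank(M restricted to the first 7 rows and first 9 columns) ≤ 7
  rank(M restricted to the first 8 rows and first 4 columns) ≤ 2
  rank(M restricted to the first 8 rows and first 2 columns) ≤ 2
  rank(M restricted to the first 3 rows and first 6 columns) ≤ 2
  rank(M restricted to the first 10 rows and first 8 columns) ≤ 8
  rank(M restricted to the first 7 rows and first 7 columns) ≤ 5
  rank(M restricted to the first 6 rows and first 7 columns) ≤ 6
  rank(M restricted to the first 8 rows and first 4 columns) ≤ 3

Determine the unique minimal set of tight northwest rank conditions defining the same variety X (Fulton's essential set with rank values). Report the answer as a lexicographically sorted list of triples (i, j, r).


Computing R[i][j] = min implied NW-rank bound (n=10, 24 conditions):

  R[1]: 0 | 0 | 0 | 0 | 0 | 0 | 0 | 0 | 1 | 1
  R[2]: 0 | 0 | 0 | 0 | 0 | 0 | 1 | 1 | 2 | 2
  R[3]: 0 | 0 | 0 | 0 | 0 | 0 | 1 | 1 | 2 | 3
  R[4]: 0 | 0 | 0 | 0 | 1 | 1 | 2 | 2 | 3 | 4
  R[5]: 0 | 0 | 0 | 0 | 1 | 2 | 3 | 3 | 4 | 5
  R[6]: 0 | 1 | 1 | 1 | 2 | 3 | 4 | 4 | 5 | 6
  R[7]: 1 | 2 | 2 | 2 | 3 | 4 | 5 | 5 | 6 | 7
  R[8]: 1 | 2 | 2 | 2 | 3 | 4 | 5 | 6 | 7 | 8
  R[9]: 1 | 2 | 2 | 3 | 4 | 5 | 6 | 7 | 8 | 9
  R[10]: 1 | 2 | 3 | 4 | 5 | 6 | 7 | 8 | 9 | 10

so w = (9, 7, 10, 5, 6, 2, 1, 8, 4, 3).

|D(w)|=33, |Ess(w)|=7:

[(1, 8, 0), (3, 6, 0), (3, 8, 1), (5, 4, 0), (6, 1, 0), (8, 4, 2), (9, 3, 2)]


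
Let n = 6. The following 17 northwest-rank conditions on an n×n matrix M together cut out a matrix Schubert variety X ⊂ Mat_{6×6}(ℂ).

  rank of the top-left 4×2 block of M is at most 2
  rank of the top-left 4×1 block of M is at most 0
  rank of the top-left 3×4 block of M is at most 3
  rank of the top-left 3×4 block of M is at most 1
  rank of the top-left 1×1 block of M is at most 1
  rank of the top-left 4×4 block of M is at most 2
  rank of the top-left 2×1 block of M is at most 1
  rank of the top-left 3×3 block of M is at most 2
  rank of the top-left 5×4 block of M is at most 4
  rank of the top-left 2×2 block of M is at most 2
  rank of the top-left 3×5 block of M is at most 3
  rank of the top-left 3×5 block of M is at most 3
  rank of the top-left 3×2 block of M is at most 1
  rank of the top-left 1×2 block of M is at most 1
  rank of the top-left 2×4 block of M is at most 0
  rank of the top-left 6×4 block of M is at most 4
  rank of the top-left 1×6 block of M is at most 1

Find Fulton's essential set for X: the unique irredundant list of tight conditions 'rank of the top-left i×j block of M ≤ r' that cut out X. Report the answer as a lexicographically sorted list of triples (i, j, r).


Computing R[i][j] = min implied NW-rank bound (n=6, 17 conditions):

  0, 0, 0, 0, 1, 1
  0, 0, 0, 0, 1, 2
  0, 1, 1, 1, 2, 3
  0, 1, 2, 2, 3, 4
  1, 2, 3, 3, 4, 5
  1, 2, 3, 4, 5, 6

so w = (5, 6, 2, 3, 1, 4).

|D(w)|=10, |Ess(w)|=2:

[(2, 4, 0), (4, 1, 0)]


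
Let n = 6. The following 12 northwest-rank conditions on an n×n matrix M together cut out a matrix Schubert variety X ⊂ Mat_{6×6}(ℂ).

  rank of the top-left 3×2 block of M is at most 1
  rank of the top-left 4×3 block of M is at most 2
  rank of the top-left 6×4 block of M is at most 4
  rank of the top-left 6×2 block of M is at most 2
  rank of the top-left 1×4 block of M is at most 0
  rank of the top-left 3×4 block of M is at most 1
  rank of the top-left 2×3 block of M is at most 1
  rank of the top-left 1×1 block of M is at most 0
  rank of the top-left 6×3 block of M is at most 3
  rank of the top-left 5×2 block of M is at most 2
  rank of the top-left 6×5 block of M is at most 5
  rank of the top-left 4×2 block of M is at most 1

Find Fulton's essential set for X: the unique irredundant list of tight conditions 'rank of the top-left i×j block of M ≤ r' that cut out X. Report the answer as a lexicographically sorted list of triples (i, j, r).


Recovering R(i,j) via the rank-extension bound from the 12 conditions:

  row 1: 0  0  0  0  1  1
  row 2: 1  1  1  1  2  2
  row 3: 1  1  1  1  2  3
  row 4: 1  1  2  2  3  4
  row 5: 1  2  3  3  4  5
  row 6: 1  2  3  4  5  6

giving w = (5, 1, 6, 3, 2, 4) via Δ²R.

ℓ(w)=8; the 3 essential cells (i,j,r):

[(1, 4, 0), (3, 4, 1), (4, 2, 1)]


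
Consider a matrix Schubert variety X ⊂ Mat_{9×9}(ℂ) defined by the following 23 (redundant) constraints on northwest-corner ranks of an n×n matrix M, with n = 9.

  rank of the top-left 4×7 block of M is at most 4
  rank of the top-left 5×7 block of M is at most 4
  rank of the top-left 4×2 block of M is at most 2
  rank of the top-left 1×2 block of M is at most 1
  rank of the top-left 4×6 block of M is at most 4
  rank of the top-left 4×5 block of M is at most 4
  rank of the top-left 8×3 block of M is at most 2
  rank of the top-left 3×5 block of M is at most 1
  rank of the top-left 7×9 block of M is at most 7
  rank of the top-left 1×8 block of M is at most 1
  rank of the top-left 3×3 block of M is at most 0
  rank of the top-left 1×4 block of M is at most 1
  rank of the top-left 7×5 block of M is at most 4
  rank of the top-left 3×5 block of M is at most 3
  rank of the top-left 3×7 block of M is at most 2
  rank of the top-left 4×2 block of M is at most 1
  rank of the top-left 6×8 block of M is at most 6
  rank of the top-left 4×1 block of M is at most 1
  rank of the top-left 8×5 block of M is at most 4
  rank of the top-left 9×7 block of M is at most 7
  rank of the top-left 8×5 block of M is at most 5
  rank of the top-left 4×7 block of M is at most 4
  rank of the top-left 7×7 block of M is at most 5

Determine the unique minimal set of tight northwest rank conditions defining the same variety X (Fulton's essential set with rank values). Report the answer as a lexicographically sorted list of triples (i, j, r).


Recovering R(i,j) via the rank-extension bound from the 23 conditions:

  0  0  0  1  1  1  1  1  1
  0  0  0  1  1  2  2  2  2
  0  0  0  1  1  2  2  3  3
  1  1  1  2  2  3  3  4  4
  1  2  2  3  3  4  4  5  5
  1  2  2  3  4  5  5  6  6
  1  2  2  3  4  5  5  6  7
  1  2  2  3  4  5  6  7  8
  1  2  3  4  5  6  7  8  9

hence w(1..9) = (4, 6, 8, 1, 2, 5, 9, 7, 3).

|D(w)|=16, |Ess(w)|=5:

[(3, 3, 0), (3, 5, 1), (3, 7, 2), (7, 7, 5), (8, 3, 2)]


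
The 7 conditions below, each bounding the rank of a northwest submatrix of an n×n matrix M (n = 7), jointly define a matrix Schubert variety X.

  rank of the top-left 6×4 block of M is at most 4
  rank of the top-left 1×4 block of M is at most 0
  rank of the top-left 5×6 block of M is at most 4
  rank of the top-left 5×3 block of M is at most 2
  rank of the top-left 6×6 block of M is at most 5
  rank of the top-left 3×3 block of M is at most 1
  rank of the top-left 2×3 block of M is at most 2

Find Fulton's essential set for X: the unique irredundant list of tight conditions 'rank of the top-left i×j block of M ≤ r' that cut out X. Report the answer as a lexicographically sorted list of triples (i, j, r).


The tightest implied rank at each (i,j), from the 7 conditions:

  R[1]: 0, 0, 0, 0, 1, 1, 1
  R[2]: 1, 1, 1, 1, 2, 2, 2
  R[3]: 1, 1, 1, 2, 3, 3, 3
  R[4]: 1, 2, 2, 3, 4, 4, 4
  R[5]: 1, 2, 2, 3, 4, 4, 5
  R[6]: 1, 2, 3, 4, 5, 5, 6
  R[7]: 1, 2, 3, 4, 5, 6, 7

hence w(1..7) = (5, 1, 4, 2, 7, 3, 6).

ℓ(w)=8; the 4 essential cells (i,j,r):

[(1, 4, 0), (3, 3, 1), (5, 3, 2), (5, 6, 4)]


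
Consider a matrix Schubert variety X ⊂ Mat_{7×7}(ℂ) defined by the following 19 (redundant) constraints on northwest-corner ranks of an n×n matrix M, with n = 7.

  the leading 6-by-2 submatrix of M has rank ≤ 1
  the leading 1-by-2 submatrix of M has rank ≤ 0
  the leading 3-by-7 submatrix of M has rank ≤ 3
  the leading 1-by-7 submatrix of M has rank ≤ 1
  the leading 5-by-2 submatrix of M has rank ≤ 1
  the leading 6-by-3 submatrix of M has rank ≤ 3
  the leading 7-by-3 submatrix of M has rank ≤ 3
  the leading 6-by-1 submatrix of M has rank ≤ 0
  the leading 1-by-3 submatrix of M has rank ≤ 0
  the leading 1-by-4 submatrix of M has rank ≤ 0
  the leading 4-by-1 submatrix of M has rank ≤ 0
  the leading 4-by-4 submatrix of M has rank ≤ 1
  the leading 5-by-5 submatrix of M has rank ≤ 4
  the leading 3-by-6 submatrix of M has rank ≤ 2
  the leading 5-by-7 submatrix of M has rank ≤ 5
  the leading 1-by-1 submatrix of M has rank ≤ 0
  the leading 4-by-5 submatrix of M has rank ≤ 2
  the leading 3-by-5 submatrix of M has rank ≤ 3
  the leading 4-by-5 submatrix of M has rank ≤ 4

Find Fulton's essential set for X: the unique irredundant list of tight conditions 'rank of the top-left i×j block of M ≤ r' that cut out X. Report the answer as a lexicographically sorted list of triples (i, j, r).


Reconstructing r_w from the 19 given conditions:

  row 1: 0  0  0  0  1  1  1
  row 2: 0  1  1  1  2  2  2
  row 3: 0  1  1  1  2  2  3
  row 4: 0  1  1  1  2  3  4
  row 5: 0  1  2  2  3  4  5
  row 6: 0  1  2  3  4  5  6
  row 7: 1  2  3  4  5  6  7

reading off 1-entries of Δ²R: w = (5, 2, 7, 6, 3, 4, 1).

Fulton essential set (4 of the 14 Rothe cells):

[(1, 4, 0), (3, 6, 2), (4, 4, 1), (6, 1, 0)]


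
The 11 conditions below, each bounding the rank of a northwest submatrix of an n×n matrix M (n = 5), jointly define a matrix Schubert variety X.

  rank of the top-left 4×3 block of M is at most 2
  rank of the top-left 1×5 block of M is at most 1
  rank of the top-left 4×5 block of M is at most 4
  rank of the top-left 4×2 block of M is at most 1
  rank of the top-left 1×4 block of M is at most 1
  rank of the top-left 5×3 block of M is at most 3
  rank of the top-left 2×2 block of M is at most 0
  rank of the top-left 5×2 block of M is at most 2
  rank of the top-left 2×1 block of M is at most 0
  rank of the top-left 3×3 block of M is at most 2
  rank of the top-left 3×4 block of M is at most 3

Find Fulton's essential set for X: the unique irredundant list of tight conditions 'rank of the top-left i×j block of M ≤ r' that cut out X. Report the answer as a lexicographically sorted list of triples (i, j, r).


Propagating the 11 rank bounds to every northwest block:

  i=1: 0 0 1 1 1
  i=2: 0 0 1 2 2
  i=3: 1 1 2 3 3
  i=4: 1 1 2 3 4
  i=5: 1 2 3 4 5

the unique w with this rank table is (3, 4, 1, 5, 2).

ℓ(w)=5; the 2 essential cells (i,j,r):

[(2, 2, 0), (4, 2, 1)]


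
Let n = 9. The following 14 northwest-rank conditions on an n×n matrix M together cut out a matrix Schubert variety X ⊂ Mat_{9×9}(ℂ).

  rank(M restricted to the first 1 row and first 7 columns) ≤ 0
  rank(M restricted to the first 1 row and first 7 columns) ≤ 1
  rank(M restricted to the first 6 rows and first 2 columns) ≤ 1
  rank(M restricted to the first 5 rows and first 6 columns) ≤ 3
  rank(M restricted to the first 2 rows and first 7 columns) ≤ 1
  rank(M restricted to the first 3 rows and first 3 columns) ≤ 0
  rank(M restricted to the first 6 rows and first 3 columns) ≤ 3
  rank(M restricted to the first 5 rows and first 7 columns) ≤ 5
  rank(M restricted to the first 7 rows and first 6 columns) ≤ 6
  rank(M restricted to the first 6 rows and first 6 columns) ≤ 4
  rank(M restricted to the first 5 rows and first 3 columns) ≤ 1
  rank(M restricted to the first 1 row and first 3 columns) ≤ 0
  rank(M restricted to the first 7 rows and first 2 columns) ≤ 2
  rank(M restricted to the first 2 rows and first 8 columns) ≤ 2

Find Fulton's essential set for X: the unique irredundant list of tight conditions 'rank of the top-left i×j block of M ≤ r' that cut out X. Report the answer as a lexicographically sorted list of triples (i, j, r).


Rank table r_w(9×9) implied by the 14 constraints:

  R[1]: 0  0  0  0  0  0  0  1  1
  R[2]: 0  0  0  1  1  1  1  2  2
  R[3]: 0  0  0  1  2  2  2  3  3
  R[4]: 1  1  1  2  3  3  3  4  4
  R[5]: 1  1  1  2  3  3  4  5  5
  R[6]: 1  1  2  3  4  4  5  6  6
  R[7]: 1  2  3  4  5  5  6  7  7
  R[8]: 1  2  3  4  5  6  7  8  8
  R[9]: 1  2  3  4  5  6  7  8  9

hence w(1..9) = (8, 4, 5, 1, 7, 3, 2, 6, 9).

Fulton essential set (5 of the 17 Rothe cells):

[(1, 7, 0), (3, 3, 0), (5, 3, 1), (5, 6, 3), (6, 2, 1)]


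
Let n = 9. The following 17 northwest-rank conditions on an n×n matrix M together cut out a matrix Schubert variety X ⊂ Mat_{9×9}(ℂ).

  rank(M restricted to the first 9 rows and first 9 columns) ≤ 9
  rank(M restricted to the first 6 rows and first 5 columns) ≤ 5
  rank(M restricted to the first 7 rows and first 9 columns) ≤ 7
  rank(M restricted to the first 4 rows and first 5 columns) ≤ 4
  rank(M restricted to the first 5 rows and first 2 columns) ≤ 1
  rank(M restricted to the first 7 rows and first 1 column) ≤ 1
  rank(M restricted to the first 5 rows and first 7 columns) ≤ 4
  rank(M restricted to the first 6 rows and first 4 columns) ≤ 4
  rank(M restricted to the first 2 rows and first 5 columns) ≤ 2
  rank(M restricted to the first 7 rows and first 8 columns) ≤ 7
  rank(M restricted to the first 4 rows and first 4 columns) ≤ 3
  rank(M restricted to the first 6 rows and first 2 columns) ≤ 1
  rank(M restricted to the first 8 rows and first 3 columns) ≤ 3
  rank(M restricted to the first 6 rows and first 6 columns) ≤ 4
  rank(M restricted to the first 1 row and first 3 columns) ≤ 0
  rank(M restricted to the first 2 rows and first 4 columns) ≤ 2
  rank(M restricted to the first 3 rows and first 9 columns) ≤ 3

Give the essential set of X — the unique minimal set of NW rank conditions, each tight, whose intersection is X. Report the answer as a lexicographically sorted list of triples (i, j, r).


Computing R[i][j] = min implied NW-rank bound (n=9, 17 conditions):

  0 | 0 | 0 | 1 | 1 | 1 | 1 | 1 | 1
  1 | 1 | 1 | 2 | 2 | 2 | 2 | 2 | 2
  1 | 1 | 2 | 3 | 3 | 3 | 3 | 3 | 3
  1 | 1 | 2 | 3 | 4 | 4 | 4 | 4 | 4
  1 | 1 | 2 | 3 | 4 | 4 | 4 | 5 | 5
  1 | 1 | 2 | 3 | 4 | 4 | 5 | 6 | 6
  1 | 2 | 3 | 4 | 5 | 5 | 6 | 7 | 7
  1 | 2 | 3 | 4 | 5 | 6 | 7 | 8 | 8
  1 | 2 | 3 | 4 | 5 | 6 | 7 | 8 | 9

hence w(1..9) = (4, 1, 3, 5, 8, 7, 2, 6, 9).

Rothe diagram D(w) (10 cells), 4 SE-corners (essential conditions):

[(1, 3, 0), (5, 7, 4), (6, 2, 1), (6, 6, 4)]


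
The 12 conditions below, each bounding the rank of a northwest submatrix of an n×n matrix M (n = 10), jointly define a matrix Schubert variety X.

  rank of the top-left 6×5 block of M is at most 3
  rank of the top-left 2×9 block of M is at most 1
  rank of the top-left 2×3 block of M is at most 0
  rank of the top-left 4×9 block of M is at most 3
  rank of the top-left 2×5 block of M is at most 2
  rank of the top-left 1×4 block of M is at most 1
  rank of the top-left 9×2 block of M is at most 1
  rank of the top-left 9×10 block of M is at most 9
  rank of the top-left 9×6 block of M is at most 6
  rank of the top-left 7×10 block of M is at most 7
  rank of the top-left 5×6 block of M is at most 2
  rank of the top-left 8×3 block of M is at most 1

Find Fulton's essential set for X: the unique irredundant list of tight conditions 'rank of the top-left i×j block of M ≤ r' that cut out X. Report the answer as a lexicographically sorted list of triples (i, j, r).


Propagating the 12 rank bounds to every northwest block:

  row 1: 0 0 0 1 1 1 1 1 1 1
  row 2: 0 0 0 1 1 1 1 1 1 2
  row 3: 1 1 1 2 2 2 2 2 2 3
  row 4: 1 1 1 2 2 2 3 3 3 4
  row 5: 1 1 1 2 2 2 3 4 4 5
  row 6: 1 1 1 2 3 3 4 5 5 6
  row 7: 1 1 1 2 3 4 5 6 6 7
  row 8: 1 1 1 2 3 4 5 6 7 8
  row 9: 1 1 2 3 4 5 6 7 8 9
  row 10: 1 2 3 4 5 6 7 8 9 10

the unique w with this rank table is (4, 10, 1, 7, 8, 5, 6, 9, 3, 2).

Rothe diagram D(w) (26 cells), 5 SE-corners (essential conditions):

[(2, 3, 0), (2, 9, 1), (5, 6, 2), (8, 3, 1), (9, 2, 1)]


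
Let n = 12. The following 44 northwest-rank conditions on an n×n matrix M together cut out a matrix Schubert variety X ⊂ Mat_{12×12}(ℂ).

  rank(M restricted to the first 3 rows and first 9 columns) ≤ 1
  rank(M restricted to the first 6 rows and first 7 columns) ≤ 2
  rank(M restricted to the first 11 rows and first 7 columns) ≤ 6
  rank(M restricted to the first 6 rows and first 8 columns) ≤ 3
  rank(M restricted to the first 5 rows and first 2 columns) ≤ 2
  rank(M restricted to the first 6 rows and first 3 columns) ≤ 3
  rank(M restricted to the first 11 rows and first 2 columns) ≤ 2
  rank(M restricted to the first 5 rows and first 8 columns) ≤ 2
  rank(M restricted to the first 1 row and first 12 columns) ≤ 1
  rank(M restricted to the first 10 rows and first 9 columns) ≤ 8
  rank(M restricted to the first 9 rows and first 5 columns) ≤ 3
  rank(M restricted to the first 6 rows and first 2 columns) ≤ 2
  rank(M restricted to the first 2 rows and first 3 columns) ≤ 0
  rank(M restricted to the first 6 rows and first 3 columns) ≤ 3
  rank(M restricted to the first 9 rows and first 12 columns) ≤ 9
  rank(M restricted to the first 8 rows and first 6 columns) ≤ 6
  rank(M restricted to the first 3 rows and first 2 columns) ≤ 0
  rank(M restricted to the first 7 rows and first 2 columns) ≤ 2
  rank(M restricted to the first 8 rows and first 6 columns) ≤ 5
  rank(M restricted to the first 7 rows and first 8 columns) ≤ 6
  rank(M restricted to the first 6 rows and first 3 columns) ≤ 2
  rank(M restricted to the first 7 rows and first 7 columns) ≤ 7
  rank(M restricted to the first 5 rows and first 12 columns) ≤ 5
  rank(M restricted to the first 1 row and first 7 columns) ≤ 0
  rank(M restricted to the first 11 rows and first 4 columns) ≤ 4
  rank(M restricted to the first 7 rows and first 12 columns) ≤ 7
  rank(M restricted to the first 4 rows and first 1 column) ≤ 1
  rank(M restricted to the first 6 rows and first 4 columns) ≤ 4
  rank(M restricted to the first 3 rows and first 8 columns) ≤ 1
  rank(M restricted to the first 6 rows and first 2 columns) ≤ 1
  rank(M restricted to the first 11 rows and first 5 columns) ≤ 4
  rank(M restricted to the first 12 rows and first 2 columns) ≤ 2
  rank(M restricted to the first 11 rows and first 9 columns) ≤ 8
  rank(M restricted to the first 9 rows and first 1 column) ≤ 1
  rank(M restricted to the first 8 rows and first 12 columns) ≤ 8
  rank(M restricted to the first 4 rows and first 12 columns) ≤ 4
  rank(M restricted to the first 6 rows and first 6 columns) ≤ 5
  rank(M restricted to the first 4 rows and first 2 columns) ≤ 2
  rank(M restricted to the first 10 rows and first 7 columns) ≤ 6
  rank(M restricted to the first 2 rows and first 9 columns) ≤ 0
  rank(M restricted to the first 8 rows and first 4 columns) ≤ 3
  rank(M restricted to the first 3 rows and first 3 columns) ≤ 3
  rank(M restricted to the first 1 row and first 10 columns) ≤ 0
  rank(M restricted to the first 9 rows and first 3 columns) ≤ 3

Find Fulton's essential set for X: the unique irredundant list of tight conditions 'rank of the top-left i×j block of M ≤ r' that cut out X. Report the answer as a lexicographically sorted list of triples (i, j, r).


Recovering R(i,j) via the rank-extension bound from the 44 conditions:

  row 1: 0, 0, 0, 0, 0, 0, 0, 0, 0, 0, 1, 1
  row 2: 0, 0, 0, 0, 0, 0, 0, 0, 0, 1, 2, 2
  row 3: 0, 0, 1, 1, 1, 1, 1, 1, 1, 2, 3, 3
  row 4: 1, 1, 2, 2, 2, 2, 2, 2, 2, 3, 4, 4
  row 5: 1, 1, 2, 2, 2, 2, 2, 2, 3, 4, 5, 5
  row 6: 1, 1, 2, 2, 2, 2, 2, 3, 4, 5, 6, 6
  row 7: 1, 2, 3, 3, 3, 3, 3, 4, 5, 6, 7, 7
  row 8: 1, 2, 3, 3, 3, 4, 4, 5, 6, 7, 8, 8
  row 9: 1, 2, 3, 3, 3, 4, 5, 6, 7, 8, 9, 9
  row 10: 1, 2, 3, 4, 4, 5, 6, 7, 8, 9, 10, 10
  row 11: 1, 2, 3, 4, 4, 5, 6, 7, 8, 9, 10, 11
  row 12: 1, 2, 3, 4, 5, 6, 7, 8, 9, 10, 11, 12

reading off 1-entries of Δ²R: w = (11, 10, 3, 1, 9, 8, 2, 6, 7, 4, 12, 5).

Fulton essential set (8 of the 37 Rothe cells):

[(1, 10, 0), (2, 9, 0), (3, 2, 0), (5, 8, 2), (6, 2, 1), (6, 7, 2), (9, 5, 3), (11, 5, 4)]


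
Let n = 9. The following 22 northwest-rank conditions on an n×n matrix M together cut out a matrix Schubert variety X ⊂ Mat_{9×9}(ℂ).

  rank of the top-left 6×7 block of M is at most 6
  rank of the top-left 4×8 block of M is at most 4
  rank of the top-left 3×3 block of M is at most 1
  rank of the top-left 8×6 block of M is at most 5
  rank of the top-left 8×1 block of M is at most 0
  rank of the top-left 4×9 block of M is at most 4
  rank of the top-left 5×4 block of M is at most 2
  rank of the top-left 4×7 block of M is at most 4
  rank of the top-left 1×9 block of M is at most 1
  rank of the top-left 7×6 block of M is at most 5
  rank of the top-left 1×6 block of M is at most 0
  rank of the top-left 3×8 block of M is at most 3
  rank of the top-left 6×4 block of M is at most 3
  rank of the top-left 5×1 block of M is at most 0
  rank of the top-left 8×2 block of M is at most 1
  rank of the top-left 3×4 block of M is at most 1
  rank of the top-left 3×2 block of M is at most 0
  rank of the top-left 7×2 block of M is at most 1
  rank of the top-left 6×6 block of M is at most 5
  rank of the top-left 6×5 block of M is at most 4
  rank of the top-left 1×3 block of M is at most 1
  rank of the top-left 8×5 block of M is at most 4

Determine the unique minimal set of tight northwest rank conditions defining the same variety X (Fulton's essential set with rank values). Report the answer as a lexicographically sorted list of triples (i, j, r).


The tightest implied rank at each (i,j), from the 22 conditions:

  row 1: 0  0  0  0  0  0  1  1  1
  row 2: 0  0  1  1  1  1  2  2  2
  row 3: 0  0  1  1  2  2  3  3  3
  row 4: 0  1  2  2  3  3  4  4  4
  row 5: 0  1  2  2  3  4  5  5  5
  row 6: 0  1  2  3  4  5  6  6  6
  row 7: 0  1  2  3  4  5  6  7  7
  row 8: 0  1  2  3  4  5  6  7  8
  row 9: 1  2  3  4  5  6  7  8  9

second differences of R give the permutation w = (7, 3, 5, 2, 6, 4, 8, 9, 1).

Fulton essential set (5 of the 17 Rothe cells):

[(1, 6, 0), (3, 2, 0), (3, 4, 1), (5, 4, 2), (8, 1, 0)]


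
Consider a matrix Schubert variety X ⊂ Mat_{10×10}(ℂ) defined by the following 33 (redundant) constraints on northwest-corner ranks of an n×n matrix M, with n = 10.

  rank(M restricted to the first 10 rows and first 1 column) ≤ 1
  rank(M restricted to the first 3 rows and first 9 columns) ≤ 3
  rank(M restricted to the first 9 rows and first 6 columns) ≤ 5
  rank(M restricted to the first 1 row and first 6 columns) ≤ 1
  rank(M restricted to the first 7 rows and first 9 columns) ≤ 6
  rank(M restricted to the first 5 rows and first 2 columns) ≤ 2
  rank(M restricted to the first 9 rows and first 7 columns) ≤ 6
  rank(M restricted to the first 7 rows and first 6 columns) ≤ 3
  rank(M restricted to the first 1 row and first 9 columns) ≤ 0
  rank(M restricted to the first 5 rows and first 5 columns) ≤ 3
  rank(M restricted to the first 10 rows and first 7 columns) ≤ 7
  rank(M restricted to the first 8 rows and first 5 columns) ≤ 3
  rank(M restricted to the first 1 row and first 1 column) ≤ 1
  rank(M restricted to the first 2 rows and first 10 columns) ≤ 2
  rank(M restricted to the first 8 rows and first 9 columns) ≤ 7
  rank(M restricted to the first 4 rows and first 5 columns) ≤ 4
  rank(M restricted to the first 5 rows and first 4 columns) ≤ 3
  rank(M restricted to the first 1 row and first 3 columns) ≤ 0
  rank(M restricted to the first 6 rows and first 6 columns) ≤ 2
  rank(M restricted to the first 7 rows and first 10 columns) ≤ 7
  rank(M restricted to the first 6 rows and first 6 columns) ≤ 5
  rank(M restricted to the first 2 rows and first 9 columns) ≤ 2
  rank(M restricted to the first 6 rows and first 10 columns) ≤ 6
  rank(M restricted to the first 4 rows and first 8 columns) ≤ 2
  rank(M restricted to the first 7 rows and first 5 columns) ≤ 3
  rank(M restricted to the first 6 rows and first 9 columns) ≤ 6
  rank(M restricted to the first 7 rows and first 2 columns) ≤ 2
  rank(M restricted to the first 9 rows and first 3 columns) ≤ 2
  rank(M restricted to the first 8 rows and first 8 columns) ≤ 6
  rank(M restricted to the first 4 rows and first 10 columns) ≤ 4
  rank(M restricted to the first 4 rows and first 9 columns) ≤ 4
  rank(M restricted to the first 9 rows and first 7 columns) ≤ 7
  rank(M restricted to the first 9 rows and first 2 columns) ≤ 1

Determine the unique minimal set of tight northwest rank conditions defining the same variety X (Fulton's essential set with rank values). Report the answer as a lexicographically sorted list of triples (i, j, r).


Rank table r_w(10×10) implied by the 33 constraints:

  i=1: 0 0 0 0 0 0 0 0 0 1
  i=2: 1 1 1 1 1 1 1 1 1 2
  i=3: 1 1 2 2 2 2 2 2 2 3
  i=4: 1 1 2 2 2 2 2 2 3 4
  i=5: 1 1 2 2 2 2 3 3 4 5
  i=6: 1 1 2 2 2 2 3 4 5 6
  i=7: 1 1 2 3 3 3 4 5 6 7
  i=8: 1 1 2 3 3 4 5 6 7 8
  i=9: 1 1 2 3 4 5 6 7 8 9
  i=10: 1 2 3 4 5 6 7 8 9 10

hence w(1..10) = (10, 1, 3, 9, 7, 8, 4, 6, 5, 2).

Rothe diagram D(w) (28 cells), 5 SE-corners (essential conditions):

[(1, 9, 0), (4, 8, 2), (6, 6, 2), (8, 5, 3), (9, 2, 1)]


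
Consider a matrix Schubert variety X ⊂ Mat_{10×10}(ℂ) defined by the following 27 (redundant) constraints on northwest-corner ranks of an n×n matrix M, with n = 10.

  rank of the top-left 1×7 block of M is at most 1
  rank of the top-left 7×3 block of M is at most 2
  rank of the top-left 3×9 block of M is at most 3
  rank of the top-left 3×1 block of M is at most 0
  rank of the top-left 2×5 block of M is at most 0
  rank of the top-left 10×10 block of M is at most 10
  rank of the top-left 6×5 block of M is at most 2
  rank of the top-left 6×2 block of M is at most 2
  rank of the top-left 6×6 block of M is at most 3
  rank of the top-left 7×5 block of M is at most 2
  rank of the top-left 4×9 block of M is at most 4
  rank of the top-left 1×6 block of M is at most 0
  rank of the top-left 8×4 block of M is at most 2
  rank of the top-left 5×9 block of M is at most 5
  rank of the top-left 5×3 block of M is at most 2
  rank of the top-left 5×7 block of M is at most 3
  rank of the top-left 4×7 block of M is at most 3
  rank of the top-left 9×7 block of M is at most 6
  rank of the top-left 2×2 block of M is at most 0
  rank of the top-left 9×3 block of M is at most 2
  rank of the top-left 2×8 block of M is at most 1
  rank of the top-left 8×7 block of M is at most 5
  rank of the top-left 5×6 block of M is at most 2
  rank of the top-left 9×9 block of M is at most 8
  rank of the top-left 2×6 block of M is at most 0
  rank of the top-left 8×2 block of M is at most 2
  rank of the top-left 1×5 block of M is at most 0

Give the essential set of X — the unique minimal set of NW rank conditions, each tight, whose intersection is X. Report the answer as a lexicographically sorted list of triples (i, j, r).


Rank table r_w(10×10) implied by the 27 constraints:

  R[1]: 0, 0, 0, 0, 0, 0, 1, 1, 1, 1
  R[2]: 0, 0, 0, 0, 0, 0, 1, 1, 2, 2
  R[3]: 0, 1, 1, 1, 1, 1, 2, 2, 3, 3
  R[4]: 1, 2, 2, 2, 2, 2, 3, 3, 4, 4
  R[5]: 1, 2, 2, 2, 2, 2, 3, 4, 5, 5
  R[6]: 1, 2, 2, 2, 2, 3, 4, 5, 6, 6
  R[7]: 1, 2, 2, 2, 2, 3, 4, 5, 6, 7
  R[8]: 1, 2, 2, 2, 3, 4, 5, 6, 7, 8
  R[9]: 1, 2, 2, 3, 4, 5, 6, 7, 8, 9
  R[10]: 1, 2, 3, 4, 5, 6, 7, 8, 9, 10

the unique w with this rank table is (7, 9, 2, 1, 8, 6, 10, 5, 4, 3).

Fulton essential set (7 of the 27 Rothe cells):

[(2, 6, 0), (2, 8, 1), (3, 1, 0), (5, 6, 2), (7, 5, 2), (8, 4, 2), (9, 3, 2)]


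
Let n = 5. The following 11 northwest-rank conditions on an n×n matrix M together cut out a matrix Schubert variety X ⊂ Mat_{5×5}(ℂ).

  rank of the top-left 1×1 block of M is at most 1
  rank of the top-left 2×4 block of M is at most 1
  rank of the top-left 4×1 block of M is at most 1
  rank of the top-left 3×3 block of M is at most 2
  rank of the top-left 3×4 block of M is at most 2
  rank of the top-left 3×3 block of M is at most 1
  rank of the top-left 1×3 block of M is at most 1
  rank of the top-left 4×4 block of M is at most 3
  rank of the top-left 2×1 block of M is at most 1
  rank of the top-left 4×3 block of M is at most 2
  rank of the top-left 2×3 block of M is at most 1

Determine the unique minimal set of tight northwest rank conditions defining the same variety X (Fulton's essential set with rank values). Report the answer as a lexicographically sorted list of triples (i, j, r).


Propagating the 11 rank bounds to every northwest block:

  1 | 1 | 1 | 1 | 1
  1 | 1 | 1 | 1 | 2
  1 | 1 | 1 | 2 | 3
  1 | 2 | 2 | 3 | 4
  1 | 2 | 3 | 4 | 5

hence w(1..5) = (1, 5, 4, 2, 3).

2 SE-corners of the 5-cell Rothe diagram give Ess(w):

[(2, 4, 1), (3, 3, 1)]


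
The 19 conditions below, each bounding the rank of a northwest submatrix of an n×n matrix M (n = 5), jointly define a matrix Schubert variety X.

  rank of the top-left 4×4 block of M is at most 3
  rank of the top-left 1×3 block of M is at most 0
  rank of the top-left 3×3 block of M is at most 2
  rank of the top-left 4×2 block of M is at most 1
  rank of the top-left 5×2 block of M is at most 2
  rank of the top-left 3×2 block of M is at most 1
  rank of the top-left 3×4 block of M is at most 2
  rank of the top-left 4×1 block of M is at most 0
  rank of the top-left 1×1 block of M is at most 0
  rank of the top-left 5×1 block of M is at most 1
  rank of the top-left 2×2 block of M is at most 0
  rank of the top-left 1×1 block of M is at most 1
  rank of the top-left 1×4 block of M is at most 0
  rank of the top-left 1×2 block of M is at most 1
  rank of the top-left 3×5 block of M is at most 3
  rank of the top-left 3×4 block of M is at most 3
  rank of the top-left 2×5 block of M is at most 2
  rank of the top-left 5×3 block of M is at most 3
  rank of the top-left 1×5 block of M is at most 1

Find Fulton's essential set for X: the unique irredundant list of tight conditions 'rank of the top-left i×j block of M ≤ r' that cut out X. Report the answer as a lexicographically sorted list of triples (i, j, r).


Computing R[i][j] = min implied NW-rank bound (n=5, 19 conditions):

  0 | 0 | 0 | 0 | 1
  0 | 0 | 1 | 1 | 2
  0 | 1 | 2 | 2 | 3
  0 | 1 | 2 | 3 | 4
  1 | 2 | 3 | 4 | 5

second differences of R give the permutation w = (5, 3, 2, 4, 1).

Rothe diagram D(w) (8 cells), 3 SE-corners (essential conditions):

[(1, 4, 0), (2, 2, 0), (4, 1, 0)]


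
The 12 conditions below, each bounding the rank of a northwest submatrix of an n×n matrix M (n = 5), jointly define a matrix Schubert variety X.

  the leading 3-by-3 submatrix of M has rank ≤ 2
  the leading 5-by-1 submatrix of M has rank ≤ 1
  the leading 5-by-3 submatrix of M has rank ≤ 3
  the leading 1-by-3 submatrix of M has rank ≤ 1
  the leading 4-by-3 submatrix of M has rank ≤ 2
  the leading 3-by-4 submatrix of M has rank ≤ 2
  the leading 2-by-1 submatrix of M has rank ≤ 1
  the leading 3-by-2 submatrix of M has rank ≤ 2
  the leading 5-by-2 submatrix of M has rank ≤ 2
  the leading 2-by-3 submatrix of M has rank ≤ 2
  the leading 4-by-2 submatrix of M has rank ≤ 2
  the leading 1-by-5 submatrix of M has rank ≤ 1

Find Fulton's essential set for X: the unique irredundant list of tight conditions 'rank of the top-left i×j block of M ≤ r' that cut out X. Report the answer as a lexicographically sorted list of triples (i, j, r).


The tightest implied rank at each (i,j), from the 12 conditions:

  R[1]: 1 1 1 1 1
  R[2]: 1 2 2 2 2
  R[3]: 1 2 2 2 3
  R[4]: 1 2 2 3 4
  R[5]: 1 2 3 4 5

reading off 1-entries of Δ²R: w = (1, 2, 5, 4, 3).

Rothe diagram D(w) (3 cells), 2 SE-corners (essential conditions):

[(3, 4, 2), (4, 3, 2)]


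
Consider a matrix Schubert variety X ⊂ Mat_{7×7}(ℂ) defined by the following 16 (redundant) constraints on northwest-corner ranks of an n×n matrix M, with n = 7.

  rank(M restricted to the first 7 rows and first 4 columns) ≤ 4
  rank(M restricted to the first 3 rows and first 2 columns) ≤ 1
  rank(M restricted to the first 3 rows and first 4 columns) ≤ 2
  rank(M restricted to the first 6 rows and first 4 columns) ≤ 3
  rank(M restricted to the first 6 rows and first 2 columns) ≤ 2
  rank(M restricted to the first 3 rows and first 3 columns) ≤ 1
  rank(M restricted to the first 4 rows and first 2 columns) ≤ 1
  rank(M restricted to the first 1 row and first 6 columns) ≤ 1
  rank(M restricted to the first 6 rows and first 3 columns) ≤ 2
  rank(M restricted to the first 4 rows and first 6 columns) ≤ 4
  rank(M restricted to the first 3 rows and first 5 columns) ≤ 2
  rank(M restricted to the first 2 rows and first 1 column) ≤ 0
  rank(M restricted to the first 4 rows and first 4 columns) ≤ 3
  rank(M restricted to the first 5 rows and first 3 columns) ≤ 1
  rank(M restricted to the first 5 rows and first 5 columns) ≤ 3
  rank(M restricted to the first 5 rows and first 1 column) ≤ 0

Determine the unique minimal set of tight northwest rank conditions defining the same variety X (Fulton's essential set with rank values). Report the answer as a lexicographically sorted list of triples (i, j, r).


Propagating the 16 rank bounds to every northwest block:

  i=1: 0, 1, 1, 1, 1, 1, 1
  i=2: 0, 1, 1, 2, 2, 2, 2
  i=3: 0, 1, 1, 2, 2, 3, 3
  i=4: 0, 1, 1, 2, 3, 4, 4
  i=5: 0, 1, 1, 2, 3, 4, 5
  i=6: 1, 2, 2, 3, 4, 5, 6
  i=7: 1, 2, 3, 4, 5, 6, 7

the unique w with this rank table is (2, 4, 6, 5, 7, 1, 3).

3 SE-corners of the 10-cell Rothe diagram give Ess(w):

[(3, 5, 2), (5, 1, 0), (5, 3, 1)]


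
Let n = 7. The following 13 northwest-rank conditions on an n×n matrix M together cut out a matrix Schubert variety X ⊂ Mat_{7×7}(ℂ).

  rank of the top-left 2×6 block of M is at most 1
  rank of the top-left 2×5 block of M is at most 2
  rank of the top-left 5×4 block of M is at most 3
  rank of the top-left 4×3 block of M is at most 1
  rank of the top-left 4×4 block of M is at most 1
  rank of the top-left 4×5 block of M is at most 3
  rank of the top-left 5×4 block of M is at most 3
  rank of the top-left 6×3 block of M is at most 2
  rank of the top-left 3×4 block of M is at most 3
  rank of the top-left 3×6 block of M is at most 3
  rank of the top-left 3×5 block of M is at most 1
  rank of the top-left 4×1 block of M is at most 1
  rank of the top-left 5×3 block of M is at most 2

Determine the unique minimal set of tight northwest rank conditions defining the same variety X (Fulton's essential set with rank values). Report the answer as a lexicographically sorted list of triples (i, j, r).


The tightest implied rank at each (i,j), from the 13 conditions:

  R[1]: 1 1 1 1 1 1 1
  R[2]: 1 1 1 1 1 1 2
  R[3]: 1 1 1 1 1 2 3
  R[4]: 1 1 1 1 2 3 4
  R[5]: 1 2 2 2 3 4 5
  R[6]: 1 2 2 3 4 5 6
  R[7]: 1 2 3 4 5 6 7

so w = (1, 7, 6, 5, 2, 4, 3).

4 SE-corners of the 13-cell Rothe diagram give Ess(w):

[(2, 6, 1), (3, 5, 1), (4, 4, 1), (6, 3, 2)]


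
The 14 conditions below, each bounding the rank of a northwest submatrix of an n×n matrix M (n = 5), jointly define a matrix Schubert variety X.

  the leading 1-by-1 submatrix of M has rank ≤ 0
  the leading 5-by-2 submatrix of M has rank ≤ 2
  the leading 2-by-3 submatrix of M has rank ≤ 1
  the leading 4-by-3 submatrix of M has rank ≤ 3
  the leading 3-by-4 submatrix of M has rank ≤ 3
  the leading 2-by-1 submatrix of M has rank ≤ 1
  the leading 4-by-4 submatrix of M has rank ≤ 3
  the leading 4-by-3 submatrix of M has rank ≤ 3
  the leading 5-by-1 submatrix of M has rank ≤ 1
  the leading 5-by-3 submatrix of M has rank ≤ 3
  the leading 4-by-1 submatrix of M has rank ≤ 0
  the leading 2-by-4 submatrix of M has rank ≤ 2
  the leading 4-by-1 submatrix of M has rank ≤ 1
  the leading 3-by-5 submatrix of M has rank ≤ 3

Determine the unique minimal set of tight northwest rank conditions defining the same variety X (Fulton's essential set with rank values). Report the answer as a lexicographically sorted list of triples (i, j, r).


The tightest implied rank at each (i,j), from the 14 conditions:

  i=1: 0  1  1  1  1
  i=2: 0  1  1  2  2
  i=3: 0  1  2  3  3
  i=4: 0  1  2  3  4
  i=5: 1  2  3  4  5

so w = (2, 4, 3, 5, 1).

Fulton essential set (2 of the 5 Rothe cells):

[(2, 3, 1), (4, 1, 0)]


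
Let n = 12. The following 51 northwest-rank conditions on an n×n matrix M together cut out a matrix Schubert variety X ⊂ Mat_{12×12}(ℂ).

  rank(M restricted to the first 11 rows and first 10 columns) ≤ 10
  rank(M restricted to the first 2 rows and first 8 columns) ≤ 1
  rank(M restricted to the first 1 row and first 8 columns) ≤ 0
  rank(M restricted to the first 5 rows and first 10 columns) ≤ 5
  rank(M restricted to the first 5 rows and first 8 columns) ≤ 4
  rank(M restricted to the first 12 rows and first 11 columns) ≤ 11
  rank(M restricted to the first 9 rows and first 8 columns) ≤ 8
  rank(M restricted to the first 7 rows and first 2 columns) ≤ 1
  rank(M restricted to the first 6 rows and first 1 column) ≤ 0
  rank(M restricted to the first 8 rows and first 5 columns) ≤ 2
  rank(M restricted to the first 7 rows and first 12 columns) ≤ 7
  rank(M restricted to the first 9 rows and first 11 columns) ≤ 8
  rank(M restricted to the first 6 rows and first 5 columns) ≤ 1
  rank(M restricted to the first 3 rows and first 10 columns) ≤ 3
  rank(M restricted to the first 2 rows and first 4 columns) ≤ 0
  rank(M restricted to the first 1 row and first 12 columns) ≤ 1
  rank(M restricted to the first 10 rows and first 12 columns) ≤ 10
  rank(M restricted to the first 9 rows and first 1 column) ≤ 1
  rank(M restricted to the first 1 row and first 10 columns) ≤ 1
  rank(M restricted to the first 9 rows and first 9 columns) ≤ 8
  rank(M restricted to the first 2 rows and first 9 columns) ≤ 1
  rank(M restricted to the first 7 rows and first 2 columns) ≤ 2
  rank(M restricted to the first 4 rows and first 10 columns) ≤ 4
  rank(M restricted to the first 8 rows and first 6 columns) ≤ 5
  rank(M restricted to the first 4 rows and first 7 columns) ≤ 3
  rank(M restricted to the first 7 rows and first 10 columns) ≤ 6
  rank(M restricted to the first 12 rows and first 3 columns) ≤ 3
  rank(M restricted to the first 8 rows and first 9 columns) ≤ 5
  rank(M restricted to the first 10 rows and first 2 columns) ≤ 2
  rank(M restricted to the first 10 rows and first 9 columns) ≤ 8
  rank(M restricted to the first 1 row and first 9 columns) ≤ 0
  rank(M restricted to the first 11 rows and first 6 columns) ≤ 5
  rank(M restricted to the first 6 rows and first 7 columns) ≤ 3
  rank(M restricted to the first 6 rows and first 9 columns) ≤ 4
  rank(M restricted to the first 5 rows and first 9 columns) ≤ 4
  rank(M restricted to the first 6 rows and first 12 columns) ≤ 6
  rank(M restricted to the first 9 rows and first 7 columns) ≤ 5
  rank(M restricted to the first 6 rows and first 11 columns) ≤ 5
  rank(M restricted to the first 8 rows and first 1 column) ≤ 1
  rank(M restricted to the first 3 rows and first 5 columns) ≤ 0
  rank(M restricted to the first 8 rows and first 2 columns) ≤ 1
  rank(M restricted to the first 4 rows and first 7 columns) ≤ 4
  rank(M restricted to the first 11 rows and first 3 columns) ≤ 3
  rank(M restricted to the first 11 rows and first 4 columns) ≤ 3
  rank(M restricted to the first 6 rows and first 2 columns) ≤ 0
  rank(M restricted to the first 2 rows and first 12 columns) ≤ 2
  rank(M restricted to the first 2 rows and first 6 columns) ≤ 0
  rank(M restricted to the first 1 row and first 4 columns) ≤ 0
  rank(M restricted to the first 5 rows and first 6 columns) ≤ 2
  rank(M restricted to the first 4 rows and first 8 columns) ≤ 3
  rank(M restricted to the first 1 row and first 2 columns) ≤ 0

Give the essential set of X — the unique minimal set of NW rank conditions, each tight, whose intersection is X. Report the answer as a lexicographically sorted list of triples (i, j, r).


Propagating the 51 rank bounds to every northwest block:

  R[1]: 0 | 0 | 0 | 0 | 0 | 0 | 0 | 0 | 0 | 1 | 1 | 1
  R[2]: 0 | 0 | 0 | 0 | 0 | 0 | 1 | 1 | 1 | 2 | 2 | 2
  R[3]: 0 | 0 | 0 | 0 | 0 | 1 | 2 | 2 | 2 | 3 | 3 | 3
  R[4]: 0 | 0 | 1 | 1 | 1 | 2 | 3 | 3 | 3 | 4 | 4 | 4
  R[5]: 0 | 0 | 1 | 1 | 1 | 2 | 3 | 4 | 4 | 5 | 5 | 5
  R[6]: 0 | 0 | 1 | 1 | 1 | 2 | 3 | 4 | 4 | 5 | 5 | 6
  R[7]: 1 | 1 | 2 | 2 | 2 | 3 | 4 | 5 | 5 | 6 | 6 | 7
  R[8]: 1 | 1 | 2 | 2 | 2 | 3 | 4 | 5 | 5 | 6 | 7 | 8
  R[9]: 1 | 2 | 3 | 3 | 3 | 4 | 5 | 6 | 6 | 7 | 8 | 9
  R[10]: 1 | 2 | 3 | 3 | 4 | 5 | 6 | 7 | 7 | 8 | 9 | 10
  R[11]: 1 | 2 | 3 | 3 | 4 | 5 | 6 | 7 | 8 | 9 | 10 | 11
  R[12]: 1 | 2 | 3 | 4 | 5 | 6 | 7 | 8 | 9 | 10 | 11 | 12

reading off 1-entries of Δ²R: w = (10, 7, 6, 3, 8, 12, 1, 11, 2, 5, 9, 4).

D(w) has 38 cells with 11 SE-corners; essential set:

[(1, 9, 0), (2, 6, 0), (3, 5, 0), (6, 2, 0), (6, 5, 1), (6, 9, 4), (6, 11, 5), (8, 2, 1), (8, 5, 2), (8, 9, 5), (11, 4, 3)]
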